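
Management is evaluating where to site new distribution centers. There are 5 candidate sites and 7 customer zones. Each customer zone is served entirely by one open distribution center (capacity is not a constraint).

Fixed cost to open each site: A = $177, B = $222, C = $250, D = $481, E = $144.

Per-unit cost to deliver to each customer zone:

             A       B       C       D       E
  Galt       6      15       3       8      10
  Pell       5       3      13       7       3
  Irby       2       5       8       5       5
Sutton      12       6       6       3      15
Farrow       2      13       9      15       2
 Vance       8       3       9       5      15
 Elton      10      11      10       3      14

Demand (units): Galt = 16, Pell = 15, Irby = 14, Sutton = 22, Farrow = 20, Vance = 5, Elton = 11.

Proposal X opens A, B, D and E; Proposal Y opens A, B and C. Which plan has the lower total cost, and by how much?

Proposal Y is cheaper by 280.

Proposal X: {A, B, D, E}: Galt→A 6·16=96, Pell→B 3·15=45, Irby→A 2·14=28, Sutton→D 3·22=66, Farrow→A 2·20=40, Vance→B 3·5=15, Elton→D 3·11=33. Service 323; fixed 1024; total 1347.
Proposal Y: {A, B, C}: Galt→C 3·16=48, Pell→B 3·15=45, Irby→A 2·14=28, Sutton→B 6·22=132, Farrow→A 2·20=40, Vance→B 3·5=15, Elton→A 10·11=110. Service 418; fixed 649; total 1067.
Difference: |1347 − 1067| = 280.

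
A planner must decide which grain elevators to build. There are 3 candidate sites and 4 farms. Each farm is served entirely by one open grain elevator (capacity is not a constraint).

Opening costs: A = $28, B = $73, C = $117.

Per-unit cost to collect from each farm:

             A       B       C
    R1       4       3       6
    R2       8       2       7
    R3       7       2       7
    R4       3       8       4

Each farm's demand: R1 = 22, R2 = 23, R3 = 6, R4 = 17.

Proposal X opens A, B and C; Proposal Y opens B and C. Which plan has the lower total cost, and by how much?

Proposal Y is cheaper by 11.

Proposal X: {A, B, C}: R1→B 3·22=66, R2→B 2·23=46, R3→B 2·6=12, R4→A 3·17=51. Service 175; fixed 218; total 393.
Proposal Y: {B, C}: R1→B 3·22=66, R2→B 2·23=46, R3→B 2·6=12, R4→C 4·17=68. Service 192; fixed 190; total 382.
Difference: |393 − 382| = 11.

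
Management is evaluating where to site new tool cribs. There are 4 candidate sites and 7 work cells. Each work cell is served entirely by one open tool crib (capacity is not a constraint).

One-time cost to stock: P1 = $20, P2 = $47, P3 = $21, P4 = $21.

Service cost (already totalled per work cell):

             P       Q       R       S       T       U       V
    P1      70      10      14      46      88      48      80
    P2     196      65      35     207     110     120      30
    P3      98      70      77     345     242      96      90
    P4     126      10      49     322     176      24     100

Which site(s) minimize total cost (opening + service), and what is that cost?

Open P1, P2 and P4; minimum total cost 370.

For any fixed open set, each work cell goes to its cheapest open site; total = fixed + service.
{P1, P2, P4}: P→P1 70, Q→P1 10, R→P1 14, S→P1 46, T→P1 88, U→P4 24, V→P2 30. Service 282; fixed 88; total 370.
{P1, P2}: service 306 + fixed 67 = 373
{P1, P4}: service 332 + fixed 41 = 373
{P1, P2, P3, P4}: P→P1 70, Q→P1 10, R→P1 14, S→P1 46, T→P1 88, U→P4 24, V→P2 30. Service 282; fixed 109; total 391.
No other subset beats 370.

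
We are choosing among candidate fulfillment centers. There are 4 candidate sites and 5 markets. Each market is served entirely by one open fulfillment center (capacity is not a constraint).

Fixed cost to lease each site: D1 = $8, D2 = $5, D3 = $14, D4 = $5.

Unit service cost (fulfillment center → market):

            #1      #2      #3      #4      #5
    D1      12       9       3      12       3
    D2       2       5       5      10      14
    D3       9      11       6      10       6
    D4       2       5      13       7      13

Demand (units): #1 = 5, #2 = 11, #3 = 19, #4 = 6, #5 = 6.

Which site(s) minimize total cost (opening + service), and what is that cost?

For any fixed open set, each market goes to its cheapest open site; total = fixed + service.
{D1, D4}: #1→D4 2·5=10, #2→D4 5·11=55, #3→D1 3·19=57, #4→D4 7·6=42, #5→D1 3·6=18. Service 182; fixed 13; total 195.
{D1, D2, D4}: service 182 + fixed 18 = 200
{D1, D3, D4}: service 182 + fixed 27 = 209
{D1, D2, D3, D4}: service 182 + fixed 32 = 214
No other subset beats 195.

Open D1 and D4; minimum total cost 195.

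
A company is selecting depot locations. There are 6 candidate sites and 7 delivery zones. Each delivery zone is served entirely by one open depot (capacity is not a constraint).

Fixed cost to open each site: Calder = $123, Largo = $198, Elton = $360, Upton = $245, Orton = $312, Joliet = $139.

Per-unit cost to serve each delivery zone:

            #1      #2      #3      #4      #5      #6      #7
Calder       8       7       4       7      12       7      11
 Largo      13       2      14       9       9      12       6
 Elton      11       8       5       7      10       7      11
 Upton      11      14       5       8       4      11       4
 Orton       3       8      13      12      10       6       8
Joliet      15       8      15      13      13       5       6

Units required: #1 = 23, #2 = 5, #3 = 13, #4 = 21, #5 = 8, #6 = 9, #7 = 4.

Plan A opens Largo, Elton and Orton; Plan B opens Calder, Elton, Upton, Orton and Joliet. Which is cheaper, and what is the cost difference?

Plan A: {Largo, Elton, Orton}: #1→Orton 3·23=69, #2→Largo 2·5=10, #3→Elton 5·13=65, #4→Elton 7·21=147, #5→Largo 9·8=72, #6→Orton 6·9=54, #7→Largo 6·4=24. Service 441; fixed 870; total 1311.
Plan B: {Calder, Elton, Upton, Orton, Joliet}: #1→Orton 3·23=69, #2→Calder 7·5=35, #3→Calder 4·13=52, #4→Calder 7·21=147, #5→Upton 4·8=32, #6→Joliet 5·9=45, #7→Upton 4·4=16. Service 396; fixed 1179; total 1575.
Difference: |1311 − 1575| = 264.

Plan A is cheaper by 264.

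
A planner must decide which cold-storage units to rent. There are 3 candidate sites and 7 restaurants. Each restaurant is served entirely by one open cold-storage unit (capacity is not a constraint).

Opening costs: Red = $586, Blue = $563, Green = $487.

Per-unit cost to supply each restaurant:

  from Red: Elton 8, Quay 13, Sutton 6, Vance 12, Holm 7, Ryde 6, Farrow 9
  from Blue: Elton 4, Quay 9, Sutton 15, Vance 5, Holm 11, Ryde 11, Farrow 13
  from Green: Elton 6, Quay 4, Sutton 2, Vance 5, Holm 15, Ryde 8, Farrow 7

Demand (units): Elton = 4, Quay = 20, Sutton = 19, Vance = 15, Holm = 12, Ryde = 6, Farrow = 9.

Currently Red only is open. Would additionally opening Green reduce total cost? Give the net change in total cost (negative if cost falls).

Current service cost with {Red}: 787.
Adding Green: each restaurant re-picks its cheapest; new service cost 400, saving 387.
Extra fixed cost: 487. Net change = 487 − 387 = 100.
(Totals: 1373 → 1473.)

No — net change +100 (cost rises by 100).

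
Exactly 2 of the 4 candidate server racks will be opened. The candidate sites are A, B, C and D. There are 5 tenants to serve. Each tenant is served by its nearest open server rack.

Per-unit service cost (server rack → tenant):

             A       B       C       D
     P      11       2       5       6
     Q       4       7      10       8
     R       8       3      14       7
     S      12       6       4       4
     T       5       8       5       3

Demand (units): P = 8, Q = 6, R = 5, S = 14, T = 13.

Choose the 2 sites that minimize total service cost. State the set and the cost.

With exactly 2 open, each tenant uses its cheapest among the chosen.
{B, D}: P→B 2·8=16, Q→B 7·6=42, R→B 3·5=15, S→D 4·14=56, T→D 3·13=39. Service cost 168.
{B, C}: service cost 194
{A, D}: service cost 202
Among all 6 size-2 choices, {B, D} is lowest.

Choose B and D; total service cost 168.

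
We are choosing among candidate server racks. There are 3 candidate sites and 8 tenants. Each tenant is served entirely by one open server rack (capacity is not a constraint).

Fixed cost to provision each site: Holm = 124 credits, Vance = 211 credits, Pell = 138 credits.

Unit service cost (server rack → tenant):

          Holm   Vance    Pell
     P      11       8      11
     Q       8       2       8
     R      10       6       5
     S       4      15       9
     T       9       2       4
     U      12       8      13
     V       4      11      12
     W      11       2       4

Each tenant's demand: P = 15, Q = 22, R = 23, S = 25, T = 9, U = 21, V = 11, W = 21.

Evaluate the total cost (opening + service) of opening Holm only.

Each tenant is assigned to its cheapest site among the open ones.
{Holm}: P→Holm 11·15=165, Q→Holm 8·22=176, R→Holm 10·23=230, S→Holm 4·25=100, T→Holm 9·9=81, U→Holm 12·21=252, V→Holm 4·11=44, W→Holm 11·21=231. Service 1279; fixed 124; total 1403.

Total cost: 1403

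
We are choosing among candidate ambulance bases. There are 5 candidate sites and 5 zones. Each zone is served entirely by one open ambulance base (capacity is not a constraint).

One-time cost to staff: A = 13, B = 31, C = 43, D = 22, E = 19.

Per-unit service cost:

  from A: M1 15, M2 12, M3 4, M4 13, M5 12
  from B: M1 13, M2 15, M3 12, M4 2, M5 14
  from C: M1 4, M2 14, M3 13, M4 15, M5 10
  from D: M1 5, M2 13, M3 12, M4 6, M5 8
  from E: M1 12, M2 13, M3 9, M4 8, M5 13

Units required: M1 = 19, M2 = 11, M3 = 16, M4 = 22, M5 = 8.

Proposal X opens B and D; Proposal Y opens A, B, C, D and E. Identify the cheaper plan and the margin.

Proposal X: {B, D}: M1→D 5·19=95, M2→D 13·11=143, M3→B 12·16=192, M4→B 2·22=44, M5→D 8·8=64. Service 538; fixed 53; total 591.
Proposal Y: {A, B, C, D, E}: M1→C 4·19=76, M2→A 12·11=132, M3→A 4·16=64, M4→B 2·22=44, M5→D 8·8=64. Service 380; fixed 128; total 508.
Difference: |591 − 508| = 83.

Proposal Y is cheaper by 83.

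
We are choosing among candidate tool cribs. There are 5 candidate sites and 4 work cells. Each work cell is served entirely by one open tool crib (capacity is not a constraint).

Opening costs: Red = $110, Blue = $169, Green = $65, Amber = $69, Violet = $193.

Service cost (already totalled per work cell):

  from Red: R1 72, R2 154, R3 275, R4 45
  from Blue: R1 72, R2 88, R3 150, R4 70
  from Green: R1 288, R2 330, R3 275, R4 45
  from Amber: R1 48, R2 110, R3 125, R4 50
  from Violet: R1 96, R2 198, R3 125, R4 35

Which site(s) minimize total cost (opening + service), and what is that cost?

For any fixed open set, each work cell goes to its cheapest open site; total = fixed + service.
{Amber}: R1→Amber 48, R2→Amber 110, R3→Amber 125, R4→Amber 50. Service 333; fixed 69; total 402.
{Green, Amber}: service 328 + fixed 134 = 462
{Red, Amber}: service 328 + fixed 179 = 507
{Red, Blue, Green, Amber, Violet}: service 296 + fixed 606 = 902
No other subset beats 402.

Open Amber only; minimum total cost 402.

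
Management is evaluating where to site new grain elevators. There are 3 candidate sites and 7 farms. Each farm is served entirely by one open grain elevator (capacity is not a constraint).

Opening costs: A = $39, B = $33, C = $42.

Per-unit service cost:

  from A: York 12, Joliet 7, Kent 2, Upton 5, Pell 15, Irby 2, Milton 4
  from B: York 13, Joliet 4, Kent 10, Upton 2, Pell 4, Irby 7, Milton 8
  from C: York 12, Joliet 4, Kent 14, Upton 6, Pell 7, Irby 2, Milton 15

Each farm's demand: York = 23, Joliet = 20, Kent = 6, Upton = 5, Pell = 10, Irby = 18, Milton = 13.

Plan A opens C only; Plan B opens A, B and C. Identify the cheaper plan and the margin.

Plan A: {C}: York→C 12·23=276, Joliet→C 4·20=80, Kent→C 14·6=84, Upton→C 6·5=30, Pell→C 7·10=70, Irby→C 2·18=36, Milton→C 15·13=195. Service 771; fixed 42; total 813.
Plan B: {A, B, C}: York→A 12·23=276, Joliet→B 4·20=80, Kent→A 2·6=12, Upton→B 2·5=10, Pell→B 4·10=40, Irby→A 2·18=36, Milton→A 4·13=52. Service 506; fixed 114; total 620.
Difference: |813 − 620| = 193.

Plan B is cheaper by 193.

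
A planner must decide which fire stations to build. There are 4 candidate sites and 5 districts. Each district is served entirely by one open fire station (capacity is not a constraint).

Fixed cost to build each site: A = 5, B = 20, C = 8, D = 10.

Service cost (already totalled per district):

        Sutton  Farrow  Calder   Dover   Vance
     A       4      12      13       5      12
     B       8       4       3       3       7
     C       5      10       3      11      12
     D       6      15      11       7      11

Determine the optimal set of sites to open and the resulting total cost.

For any fixed open set, each district goes to its cheapest open site; total = fixed + service.
{B}: Sutton→B 8, Farrow→B 4, Calder→B 3, Dover→B 3, Vance→B 7. Service 25; fixed 20; total 45.
{A, B}: Sutton→A 4, Farrow→B 4, Calder→B 3, Dover→B 3, Vance→B 7. Service 21; fixed 25; total 46.
{A, C}: Sutton→A 4, Farrow→C 10, Calder→C 3, Dover→A 5, Vance→A 12. Service 34; fixed 13; total 47.
{A, B, C, D}: Sutton→A 4, Farrow→B 4, Calder→B 3, Dover→B 3, Vance→B 7. Service 21; fixed 43; total 64.
(All 15 nonempty subsets were checked; B only is lowest.)

Open B only; minimum total cost 45.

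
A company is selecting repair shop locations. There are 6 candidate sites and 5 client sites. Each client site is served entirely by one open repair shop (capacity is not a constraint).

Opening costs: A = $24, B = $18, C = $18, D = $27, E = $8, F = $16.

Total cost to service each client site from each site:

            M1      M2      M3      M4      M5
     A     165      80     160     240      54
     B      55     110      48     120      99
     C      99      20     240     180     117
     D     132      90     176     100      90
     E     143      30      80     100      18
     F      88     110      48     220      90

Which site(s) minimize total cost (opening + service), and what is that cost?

For any fixed open set, each client site goes to its cheapest open site; total = fixed + service.
{B, E}: M1→B 55, M2→E 30, M3→B 48, M4→E 100, M5→E 18. Service 251; fixed 26; total 277.
{B, C, E}: service 241 + fixed 44 = 285
{B, E, F}: M1→B 55, M2→E 30, M3→B 48, M4→E 100, M5→E 18. Service 251; fixed 42; total 293.
{A, B, C, D, E, F}: service 241 + fixed 111 = 352
No other subset beats 277.

Open B and E; minimum total cost 277.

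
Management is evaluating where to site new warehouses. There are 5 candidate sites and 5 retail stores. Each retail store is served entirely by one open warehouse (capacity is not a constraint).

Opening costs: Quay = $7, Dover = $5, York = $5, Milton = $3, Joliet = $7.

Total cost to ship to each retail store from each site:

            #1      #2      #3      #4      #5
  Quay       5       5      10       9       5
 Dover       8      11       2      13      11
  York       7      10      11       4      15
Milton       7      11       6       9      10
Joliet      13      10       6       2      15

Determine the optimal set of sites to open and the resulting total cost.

For any fixed open set, each retail store goes to its cheapest open site; total = fixed + service.
{Quay, Joliet}: #1→Quay 5, #2→Quay 5, #3→Joliet 6, #4→Joliet 2, #5→Quay 5. Service 23; fixed 14; total 37.
{Quay, Dover}: #1→Quay 5, #2→Quay 5, #3→Dover 2, #4→Quay 9, #5→Quay 5. Service 26; fixed 12; total 38.
{Quay, Dover, York}: service 21 + fixed 17 = 38
{Quay, Dover, York, Milton, Joliet}: #1→Quay 5, #2→Quay 5, #3→Dover 2, #4→Joliet 2, #5→Quay 5. Service 19; fixed 27; total 46.
No other subset beats 37.

Open Quay and Joliet; minimum total cost 37.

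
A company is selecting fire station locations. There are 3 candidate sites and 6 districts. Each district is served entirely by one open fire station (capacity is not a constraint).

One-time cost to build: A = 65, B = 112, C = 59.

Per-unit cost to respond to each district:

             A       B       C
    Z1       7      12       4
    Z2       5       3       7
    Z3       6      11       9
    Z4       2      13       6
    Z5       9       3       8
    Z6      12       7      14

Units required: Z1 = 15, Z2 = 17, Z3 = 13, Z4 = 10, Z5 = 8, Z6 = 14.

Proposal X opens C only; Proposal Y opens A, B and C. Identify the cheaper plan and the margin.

Proposal Y is cheaper by 108.

Proposal X: {C}: Z1→C 4·15=60, Z2→C 7·17=119, Z3→C 9·13=117, Z4→C 6·10=60, Z5→C 8·8=64, Z6→C 14·14=196. Service 616; fixed 59; total 675.
Proposal Y: {A, B, C}: Z1→C 4·15=60, Z2→B 3·17=51, Z3→A 6·13=78, Z4→A 2·10=20, Z5→B 3·8=24, Z6→B 7·14=98. Service 331; fixed 236; total 567.
Difference: |675 − 567| = 108.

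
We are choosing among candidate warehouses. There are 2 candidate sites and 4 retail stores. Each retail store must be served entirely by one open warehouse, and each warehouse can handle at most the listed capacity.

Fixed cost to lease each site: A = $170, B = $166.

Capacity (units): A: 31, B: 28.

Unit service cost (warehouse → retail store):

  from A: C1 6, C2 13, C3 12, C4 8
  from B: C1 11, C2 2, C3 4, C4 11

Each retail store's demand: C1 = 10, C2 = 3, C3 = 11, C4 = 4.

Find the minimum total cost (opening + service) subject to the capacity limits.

Minimum total cost: 370

Open {B}: C1→B 11·10=110, C2→B 2·3=6, C3→B 4·11=44, C4→B 11·4=44.
Loads: B carries 28/28. Service 204; fixed 166; total 370.
Next best feasible plan costs 433.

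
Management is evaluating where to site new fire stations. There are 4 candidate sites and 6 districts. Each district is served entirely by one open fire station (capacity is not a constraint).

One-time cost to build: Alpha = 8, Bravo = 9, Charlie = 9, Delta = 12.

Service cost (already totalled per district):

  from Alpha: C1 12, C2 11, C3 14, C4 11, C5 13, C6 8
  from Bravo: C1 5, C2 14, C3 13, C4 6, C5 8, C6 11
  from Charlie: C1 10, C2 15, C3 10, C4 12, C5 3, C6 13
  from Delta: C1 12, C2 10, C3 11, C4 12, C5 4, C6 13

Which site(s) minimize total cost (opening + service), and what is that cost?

Open Bravo only; minimum total cost 66.

For any fixed open set, each district goes to its cheapest open site; total = fixed + service.
{Bravo}: C1→Bravo 5, C2→Bravo 14, C3→Bravo 13, C4→Bravo 6, C5→Bravo 8, C6→Bravo 11. Service 57; fixed 9; total 66.
{Bravo, Charlie}: C1→Bravo 5, C2→Bravo 14, C3→Charlie 10, C4→Bravo 6, C5→Charlie 3, C6→Bravo 11. Service 49; fixed 18; total 67.
{Alpha, Bravo}: C1→Bravo 5, C2→Alpha 11, C3→Bravo 13, C4→Bravo 6, C5→Bravo 8, C6→Alpha 8. Service 51; fixed 17; total 68.
{Alpha, Bravo, Charlie, Delta}: C1→Bravo 5, C2→Delta 10, C3→Charlie 10, C4→Bravo 6, C5→Charlie 3, C6→Alpha 8. Service 42; fixed 38; total 80.
No other subset beats 66.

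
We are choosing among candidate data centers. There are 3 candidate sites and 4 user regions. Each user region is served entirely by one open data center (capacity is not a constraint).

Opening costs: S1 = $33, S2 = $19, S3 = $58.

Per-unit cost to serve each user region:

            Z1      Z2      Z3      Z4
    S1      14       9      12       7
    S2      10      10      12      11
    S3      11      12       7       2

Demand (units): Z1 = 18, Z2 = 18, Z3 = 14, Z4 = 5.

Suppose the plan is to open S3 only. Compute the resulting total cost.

Total cost: 580

Each user region is assigned to its cheapest site among the open ones.
{S3}: Z1→S3 11·18=198, Z2→S3 12·18=216, Z3→S3 7·14=98, Z4→S3 2·5=10. Service 522; fixed 58; total 580.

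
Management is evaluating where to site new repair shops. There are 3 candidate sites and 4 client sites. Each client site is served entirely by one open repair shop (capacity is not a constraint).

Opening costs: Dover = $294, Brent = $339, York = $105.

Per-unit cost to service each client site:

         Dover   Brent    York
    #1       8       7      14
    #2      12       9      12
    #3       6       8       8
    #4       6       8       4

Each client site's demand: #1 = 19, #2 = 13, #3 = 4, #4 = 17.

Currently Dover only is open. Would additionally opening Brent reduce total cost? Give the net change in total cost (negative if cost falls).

No — net change +281 (cost rises by 281).

Current service cost with {Dover}: 434.
Adding Brent: each client site re-picks its cheapest; new service cost 376, saving 58.
Extra fixed cost: 339. Net change = 339 − 58 = 281.
(Totals: 728 → 1009.)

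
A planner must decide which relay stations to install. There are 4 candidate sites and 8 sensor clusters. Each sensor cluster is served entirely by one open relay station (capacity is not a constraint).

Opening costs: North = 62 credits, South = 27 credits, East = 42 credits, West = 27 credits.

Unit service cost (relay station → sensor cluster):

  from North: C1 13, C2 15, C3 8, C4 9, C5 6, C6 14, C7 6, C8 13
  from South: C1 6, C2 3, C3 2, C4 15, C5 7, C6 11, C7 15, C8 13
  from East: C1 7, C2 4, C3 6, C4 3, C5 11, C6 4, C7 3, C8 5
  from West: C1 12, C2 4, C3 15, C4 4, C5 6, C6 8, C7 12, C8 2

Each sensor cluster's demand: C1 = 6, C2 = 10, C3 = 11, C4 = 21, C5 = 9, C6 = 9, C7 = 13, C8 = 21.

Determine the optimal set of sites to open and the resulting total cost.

For any fixed open set, each sensor cluster goes to its cheapest open site; total = fixed + service.
{South, East, West}: C1→South 6·6=36, C2→South 3·10=30, C3→South 2·11=22, C4→East 3·21=63, C5→West 6·9=54, C6→East 4·9=36, C7→East 3·13=39, C8→West 2·21=42. Service 322; fixed 96; total 418.
{East, West}: service 382 + fixed 69 = 451
{South, East}: C1→South 6·6=36, C2→South 3·10=30, C3→South 2·11=22, C4→East 3·21=63, C5→South 7·9=63, C6→East 4·9=36, C7→East 3·13=39, C8→East 5·21=105. Service 394; fixed 69; total 463.
{North, South, East, West}: service 322 + fixed 158 = 480
No other subset beats 418.

Open South, East and West; minimum total cost 418.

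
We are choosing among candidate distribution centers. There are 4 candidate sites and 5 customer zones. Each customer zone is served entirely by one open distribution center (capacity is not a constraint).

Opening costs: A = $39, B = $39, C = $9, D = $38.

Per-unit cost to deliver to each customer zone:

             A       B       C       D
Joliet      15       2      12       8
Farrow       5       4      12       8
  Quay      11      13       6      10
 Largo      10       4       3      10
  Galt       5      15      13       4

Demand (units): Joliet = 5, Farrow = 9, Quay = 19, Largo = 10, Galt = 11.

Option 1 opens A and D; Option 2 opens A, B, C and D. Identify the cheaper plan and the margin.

Option 1: {A, D}: Joliet→D 8·5=40, Farrow→A 5·9=45, Quay→D 10·19=190, Largo→A 10·10=100, Galt→D 4·11=44. Service 419; fixed 77; total 496.
Option 2: {A, B, C, D}: Joliet→B 2·5=10, Farrow→B 4·9=36, Quay→C 6·19=114, Largo→C 3·10=30, Galt→D 4·11=44. Service 234; fixed 125; total 359.
Difference: |496 − 359| = 137.

Option 2 is cheaper by 137.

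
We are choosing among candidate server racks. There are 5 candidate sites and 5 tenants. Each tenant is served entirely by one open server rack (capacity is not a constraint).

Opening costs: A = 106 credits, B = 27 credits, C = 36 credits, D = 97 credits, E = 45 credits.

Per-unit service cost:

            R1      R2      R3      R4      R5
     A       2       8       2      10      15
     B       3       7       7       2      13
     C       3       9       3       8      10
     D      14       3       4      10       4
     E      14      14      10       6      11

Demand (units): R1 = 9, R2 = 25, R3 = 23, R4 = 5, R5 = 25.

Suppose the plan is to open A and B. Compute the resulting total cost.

Each tenant is assigned to its cheapest site among the open ones.
{A, B}: R1→A 2·9=18, R2→B 7·25=175, R3→A 2·23=46, R4→B 2·5=10, R5→B 13·25=325. Service 574; fixed 133; total 707.

Total cost: 707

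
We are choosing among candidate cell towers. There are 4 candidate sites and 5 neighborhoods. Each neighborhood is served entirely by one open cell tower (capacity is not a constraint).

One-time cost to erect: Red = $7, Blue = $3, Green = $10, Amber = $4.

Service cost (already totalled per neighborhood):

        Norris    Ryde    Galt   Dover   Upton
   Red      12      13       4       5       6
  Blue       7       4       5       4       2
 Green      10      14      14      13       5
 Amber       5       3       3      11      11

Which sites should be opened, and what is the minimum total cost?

Open Blue and Amber; minimum total cost 24.

For any fixed open set, each neighborhood goes to its cheapest open site; total = fixed + service.
{Blue, Amber}: Norris→Amber 5, Ryde→Amber 3, Galt→Amber 3, Dover→Blue 4, Upton→Blue 2. Service 17; fixed 7; total 24.
{Blue}: Norris→Blue 7, Ryde→Blue 4, Galt→Blue 5, Dover→Blue 4, Upton→Blue 2. Service 22; fixed 3; total 25.
{Red, Blue}: Norris→Blue 7, Ryde→Blue 4, Galt→Red 4, Dover→Blue 4, Upton→Blue 2. Service 21; fixed 10; total 31.
{Red, Blue, Green, Amber}: service 17 + fixed 24 = 41
No other subset beats 24.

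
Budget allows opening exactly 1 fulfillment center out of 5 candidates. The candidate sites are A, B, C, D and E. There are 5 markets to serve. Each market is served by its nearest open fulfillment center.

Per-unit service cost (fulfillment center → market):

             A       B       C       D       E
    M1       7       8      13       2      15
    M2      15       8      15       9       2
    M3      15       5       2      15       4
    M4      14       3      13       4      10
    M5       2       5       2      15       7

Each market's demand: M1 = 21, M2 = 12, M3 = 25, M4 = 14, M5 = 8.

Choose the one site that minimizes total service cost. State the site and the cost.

With exactly 1 open, each market uses its cheapest among the chosen.
{B}: M1→B 8·21=168, M2→B 8·12=96, M3→B 5·25=125, M4→B 3·14=42, M5→B 5·8=40. Service cost 471.
{E}: service cost 635
{C}: service cost 701
Among all 5 size-1 choices, {B} is lowest.

Choose B only; total service cost 471.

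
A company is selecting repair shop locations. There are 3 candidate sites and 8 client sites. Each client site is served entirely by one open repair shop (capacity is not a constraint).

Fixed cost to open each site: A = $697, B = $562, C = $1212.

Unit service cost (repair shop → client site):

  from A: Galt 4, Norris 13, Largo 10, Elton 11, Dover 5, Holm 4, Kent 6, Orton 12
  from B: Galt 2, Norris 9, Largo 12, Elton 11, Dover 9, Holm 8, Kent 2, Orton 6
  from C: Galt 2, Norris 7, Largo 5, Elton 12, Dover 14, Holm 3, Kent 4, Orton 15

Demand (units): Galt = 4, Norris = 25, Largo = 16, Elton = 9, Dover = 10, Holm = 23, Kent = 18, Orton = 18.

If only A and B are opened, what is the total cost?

Total cost: 2037

Each client site is assigned to its cheapest site among the open ones.
{A, B}: Galt→B 2·4=8, Norris→B 9·25=225, Largo→A 10·16=160, Elton→A 11·9=99, Dover→A 5·10=50, Holm→A 4·23=92, Kent→B 2·18=36, Orton→B 6·18=108. Service 778; fixed 1259; total 2037.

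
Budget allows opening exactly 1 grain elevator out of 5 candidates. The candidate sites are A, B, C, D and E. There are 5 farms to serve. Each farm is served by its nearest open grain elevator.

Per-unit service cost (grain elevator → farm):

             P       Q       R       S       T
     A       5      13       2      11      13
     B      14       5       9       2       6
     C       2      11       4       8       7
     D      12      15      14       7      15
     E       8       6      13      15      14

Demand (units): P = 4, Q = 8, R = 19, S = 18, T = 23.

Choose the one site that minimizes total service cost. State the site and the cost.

Choose B only; total service cost 441.

With exactly 1 open, each farm uses its cheapest among the chosen.
{B}: P→B 14·4=56, Q→B 5·8=40, R→B 9·19=171, S→B 2·18=36, T→B 6·23=138. Service cost 441.
{C}: service cost 477
{A}: service cost 659
Among all 5 size-1 choices, {B} is lowest.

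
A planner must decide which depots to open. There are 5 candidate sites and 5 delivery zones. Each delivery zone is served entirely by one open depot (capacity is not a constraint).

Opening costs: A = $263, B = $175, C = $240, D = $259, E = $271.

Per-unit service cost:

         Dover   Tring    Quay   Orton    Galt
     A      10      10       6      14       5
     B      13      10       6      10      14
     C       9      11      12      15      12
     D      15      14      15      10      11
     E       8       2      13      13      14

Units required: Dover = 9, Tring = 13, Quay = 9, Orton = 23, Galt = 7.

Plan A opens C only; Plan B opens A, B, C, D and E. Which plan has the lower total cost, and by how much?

Plan A: {C}: Dover→C 9·9=81, Tring→C 11·13=143, Quay→C 12·9=108, Orton→C 15·23=345, Galt→C 12·7=84. Service 761; fixed 240; total 1001.
Plan B: {A, B, C, D, E}: Dover→E 8·9=72, Tring→E 2·13=26, Quay→A 6·9=54, Orton→B 10·23=230, Galt→A 5·7=35. Service 417; fixed 1208; total 1625.
Difference: |1001 − 1625| = 624.

Plan A is cheaper by 624.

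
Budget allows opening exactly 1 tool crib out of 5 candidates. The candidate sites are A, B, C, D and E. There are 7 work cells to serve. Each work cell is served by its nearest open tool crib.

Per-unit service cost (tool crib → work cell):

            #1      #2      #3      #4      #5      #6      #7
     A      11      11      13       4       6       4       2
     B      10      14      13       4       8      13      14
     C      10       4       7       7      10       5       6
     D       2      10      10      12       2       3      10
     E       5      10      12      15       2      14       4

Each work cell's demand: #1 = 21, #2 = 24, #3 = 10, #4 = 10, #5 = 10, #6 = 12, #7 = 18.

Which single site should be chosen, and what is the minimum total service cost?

With exactly 1 open, each work cell uses its cheapest among the chosen.
{C}: #1→C 10·21=210, #2→C 4·24=96, #3→C 7·10=70, #4→C 7·10=70, #5→C 10·10=100, #6→C 5·12=60, #7→C 6·18=108. Service cost 714.
{D}: service cost 738
{A}: service cost 809
Among all 5 size-1 choices, {C} is lowest.

Choose C only; total service cost 714.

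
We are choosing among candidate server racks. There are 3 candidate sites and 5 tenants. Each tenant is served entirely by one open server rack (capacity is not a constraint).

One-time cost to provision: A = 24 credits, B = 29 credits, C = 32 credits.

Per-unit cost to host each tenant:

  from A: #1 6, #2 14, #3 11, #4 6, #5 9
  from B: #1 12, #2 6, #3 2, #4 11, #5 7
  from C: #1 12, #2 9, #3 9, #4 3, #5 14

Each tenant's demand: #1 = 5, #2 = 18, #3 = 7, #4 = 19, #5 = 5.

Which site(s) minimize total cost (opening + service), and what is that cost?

Open A, B and C; minimum total cost 329.

For any fixed open set, each tenant goes to its cheapest open site; total = fixed + service.
{A, B, C}: #1→A 6·5=30, #2→B 6·18=108, #3→B 2·7=14, #4→C 3·19=57, #5→B 7·5=35. Service 244; fixed 85; total 329.
{B, C}: #1→B 12·5=60, #2→B 6·18=108, #3→B 2·7=14, #4→C 3·19=57, #5→B 7·5=35. Service 274; fixed 61; total 335.
{A, B}: #1→A 6·5=30, #2→B 6·18=108, #3→B 2·7=14, #4→A 6·19=114, #5→B 7·5=35. Service 301; fixed 53; total 354.
{A}: service 518 + fixed 24 = 542
No other subset beats 329.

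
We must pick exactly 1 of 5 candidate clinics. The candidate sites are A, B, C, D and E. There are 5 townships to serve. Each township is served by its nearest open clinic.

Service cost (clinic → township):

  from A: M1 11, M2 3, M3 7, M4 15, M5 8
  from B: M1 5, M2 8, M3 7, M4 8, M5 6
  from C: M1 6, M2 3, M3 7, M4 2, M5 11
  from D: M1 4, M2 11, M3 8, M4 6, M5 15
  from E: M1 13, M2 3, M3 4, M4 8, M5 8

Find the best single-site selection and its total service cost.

With exactly 1 open, each township uses its cheapest among the chosen.
{C}: M1→C 6, M2→C 3, M3→C 7, M4→C 2, M5→C 11. Service cost 29.
{B}: service cost 34
{E}: service cost 36
Among all 5 size-1 choices, {C} is lowest.

Choose C only; total service cost 29.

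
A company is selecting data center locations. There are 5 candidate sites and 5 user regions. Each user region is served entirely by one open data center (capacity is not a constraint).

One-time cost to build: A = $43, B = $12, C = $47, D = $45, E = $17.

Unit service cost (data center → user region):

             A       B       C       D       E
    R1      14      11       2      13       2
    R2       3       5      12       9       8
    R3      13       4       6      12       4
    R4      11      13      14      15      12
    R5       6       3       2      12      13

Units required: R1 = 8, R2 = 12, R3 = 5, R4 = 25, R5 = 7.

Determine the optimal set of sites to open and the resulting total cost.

For any fixed open set, each user region goes to its cheapest open site; total = fixed + service.
{A, B, E}: R1→E 2·8=16, R2→A 3·12=36, R3→B 4·5=20, R4→A 11·25=275, R5→B 3·7=21. Service 368; fixed 72; total 440.
{B, E}: service 417 + fixed 29 = 446
{A, E}: service 389 + fixed 60 = 449
{A, B, C, D, E}: R1→C 2·8=16, R2→A 3·12=36, R3→B 4·5=20, R4→A 11·25=275, R5→C 2·7=14. Service 361; fixed 164; total 525.
No other subset beats 440.

Open A, B and E; minimum total cost 440.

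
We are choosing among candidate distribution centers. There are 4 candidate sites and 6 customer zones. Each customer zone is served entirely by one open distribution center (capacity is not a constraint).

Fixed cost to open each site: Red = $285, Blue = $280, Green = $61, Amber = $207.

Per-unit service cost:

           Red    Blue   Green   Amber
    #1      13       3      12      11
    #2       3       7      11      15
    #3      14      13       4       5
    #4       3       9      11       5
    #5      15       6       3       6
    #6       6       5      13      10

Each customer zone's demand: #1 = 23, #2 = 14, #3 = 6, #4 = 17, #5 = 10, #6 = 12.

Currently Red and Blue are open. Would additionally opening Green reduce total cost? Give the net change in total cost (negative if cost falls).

Current service cost with {Red, Blue}: 360.
Adding Green: each customer zone re-picks its cheapest; new service cost 276, saving 84.
Extra fixed cost: 61. Net change = 61 − 84 = -23.
(Totals: 925 → 902.)

Yes — net change −23 (cost falls by 23).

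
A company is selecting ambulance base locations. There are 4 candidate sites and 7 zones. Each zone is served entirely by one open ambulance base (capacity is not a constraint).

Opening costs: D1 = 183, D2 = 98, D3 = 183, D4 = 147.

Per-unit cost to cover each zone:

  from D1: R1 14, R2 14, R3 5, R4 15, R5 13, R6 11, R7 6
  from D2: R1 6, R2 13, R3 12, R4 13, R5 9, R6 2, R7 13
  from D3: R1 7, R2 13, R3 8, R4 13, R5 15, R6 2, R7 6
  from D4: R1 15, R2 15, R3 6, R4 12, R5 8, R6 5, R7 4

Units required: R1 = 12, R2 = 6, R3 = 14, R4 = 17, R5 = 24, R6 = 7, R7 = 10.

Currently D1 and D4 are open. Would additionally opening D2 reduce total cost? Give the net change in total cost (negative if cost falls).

Current service cost with {D1, D4}: 793.
Adding D2: each zone re-picks its cheapest; new service cost 670, saving 123.
Extra fixed cost: 98. Net change = 98 − 123 = -25.
(Totals: 1123 → 1098.)

Yes — net change −25 (cost falls by 25).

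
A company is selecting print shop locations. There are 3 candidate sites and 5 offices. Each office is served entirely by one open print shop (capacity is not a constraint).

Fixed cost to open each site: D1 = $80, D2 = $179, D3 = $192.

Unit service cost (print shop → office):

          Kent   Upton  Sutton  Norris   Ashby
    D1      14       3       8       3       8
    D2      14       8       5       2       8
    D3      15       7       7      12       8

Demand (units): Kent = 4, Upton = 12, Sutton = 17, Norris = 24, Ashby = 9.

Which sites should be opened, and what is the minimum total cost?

For any fixed open set, each office goes to its cheapest open site; total = fixed + service.
{D1}: Kent→D1 14·4=56, Upton→D1 3·12=36, Sutton→D1 8·17=136, Norris→D1 3·24=72, Ashby→D1 8·9=72. Service 372; fixed 80; total 452.
{D2}: Kent→D2 14·4=56, Upton→D2 8·12=96, Sutton→D2 5·17=85, Norris→D2 2·24=48, Ashby→D2 8·9=72. Service 357; fixed 179; total 536.
{D1, D2}: Kent→D1 14·4=56, Upton→D1 3·12=36, Sutton→D2 5·17=85, Norris→D2 2·24=48, Ashby→D1 8·9=72. Service 297; fixed 259; total 556.
{D1, D2, D3}: service 297 + fixed 451 = 748
No other subset beats 452.

Open D1 only; minimum total cost 452.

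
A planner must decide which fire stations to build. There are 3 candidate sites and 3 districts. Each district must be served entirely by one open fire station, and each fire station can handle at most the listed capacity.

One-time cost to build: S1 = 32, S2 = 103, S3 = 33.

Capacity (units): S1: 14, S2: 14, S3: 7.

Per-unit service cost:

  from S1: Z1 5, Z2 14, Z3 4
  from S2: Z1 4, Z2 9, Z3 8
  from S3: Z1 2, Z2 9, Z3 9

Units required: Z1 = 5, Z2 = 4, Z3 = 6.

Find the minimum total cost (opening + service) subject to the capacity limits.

Open {S1, S3}: Z1→S1 5·5=25, Z2→S3 9·4=36, Z3→S1 4·6=24.
Loads: S1 carries 11/14, S3 carries 4/7. Service 85; fixed 65; total 150.
Next best feasible plan costs 155.

Minimum total cost: 150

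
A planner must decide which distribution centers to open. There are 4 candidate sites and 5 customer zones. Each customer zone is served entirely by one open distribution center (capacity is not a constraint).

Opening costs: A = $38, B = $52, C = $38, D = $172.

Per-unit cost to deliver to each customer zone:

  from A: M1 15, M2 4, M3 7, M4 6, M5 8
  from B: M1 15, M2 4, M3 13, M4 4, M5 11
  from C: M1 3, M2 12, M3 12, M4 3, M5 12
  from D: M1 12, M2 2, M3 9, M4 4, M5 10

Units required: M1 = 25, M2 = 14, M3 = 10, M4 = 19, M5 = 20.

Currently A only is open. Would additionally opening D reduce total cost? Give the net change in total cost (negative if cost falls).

Current service cost with {A}: 775.
Adding D: each customer zone re-picks its cheapest; new service cost 634, saving 141.
Extra fixed cost: 172. Net change = 172 − 141 = 31.
(Totals: 813 → 844.)

No — net change +31 (cost rises by 31).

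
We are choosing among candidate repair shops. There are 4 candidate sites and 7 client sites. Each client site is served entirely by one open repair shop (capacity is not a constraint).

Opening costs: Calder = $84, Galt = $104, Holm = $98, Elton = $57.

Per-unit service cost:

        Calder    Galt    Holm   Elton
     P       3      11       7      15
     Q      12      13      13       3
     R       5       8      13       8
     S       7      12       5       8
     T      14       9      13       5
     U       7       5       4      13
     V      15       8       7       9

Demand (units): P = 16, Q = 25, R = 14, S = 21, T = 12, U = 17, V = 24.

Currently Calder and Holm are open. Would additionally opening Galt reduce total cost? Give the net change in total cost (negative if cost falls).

No — net change +56 (cost rises by 56).

Current service cost with {Calder, Holm}: 915.
Adding Galt: each client site re-picks its cheapest; new service cost 867, saving 48.
Extra fixed cost: 104. Net change = 104 − 48 = 56.
(Totals: 1097 → 1153.)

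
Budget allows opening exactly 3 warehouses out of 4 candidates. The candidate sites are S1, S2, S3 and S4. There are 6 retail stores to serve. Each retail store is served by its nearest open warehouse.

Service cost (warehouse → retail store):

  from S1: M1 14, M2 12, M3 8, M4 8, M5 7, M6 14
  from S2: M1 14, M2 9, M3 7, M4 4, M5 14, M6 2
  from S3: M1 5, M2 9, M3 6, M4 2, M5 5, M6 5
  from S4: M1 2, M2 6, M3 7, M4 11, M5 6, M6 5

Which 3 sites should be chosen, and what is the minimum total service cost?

With exactly 3 open, each retail store uses its cheapest among the chosen.
{S2, S3, S4}: M1→S4 2, M2→S4 6, M3→S3 6, M4→S3 2, M5→S3 5, M6→S2 2. Service cost 23.
{S1, S3, S4}: service cost 26
{S1, S2, S4}: service cost 27
Among all 4 size-3 choices, {S2, S3, S4} is lowest.

Choose S2, S3 and S4; total service cost 23.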